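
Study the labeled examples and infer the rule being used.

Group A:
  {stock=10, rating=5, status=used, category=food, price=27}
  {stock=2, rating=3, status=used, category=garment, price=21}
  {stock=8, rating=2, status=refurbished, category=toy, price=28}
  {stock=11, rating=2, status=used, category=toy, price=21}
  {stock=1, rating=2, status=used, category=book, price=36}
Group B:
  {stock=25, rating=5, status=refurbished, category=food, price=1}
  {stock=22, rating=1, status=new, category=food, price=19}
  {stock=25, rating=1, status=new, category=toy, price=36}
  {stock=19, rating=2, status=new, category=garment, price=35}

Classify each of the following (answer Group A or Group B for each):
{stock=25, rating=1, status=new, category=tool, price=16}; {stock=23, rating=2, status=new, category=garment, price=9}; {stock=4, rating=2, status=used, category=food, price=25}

All 'Group A' examples share one property — stock ≤ 11 — and every 'Group B' example lacks it.
{stock=25, rating=1, status=new, category=tool, price=16} → stock = 25 → Group B. {stock=23, rating=2, status=new, category=garment, price=9} → stock = 23 → Group B. {stock=4, rating=2, status=used, category=food, price=25} → stock = 4 → Group A.

Group B, Group B, Group A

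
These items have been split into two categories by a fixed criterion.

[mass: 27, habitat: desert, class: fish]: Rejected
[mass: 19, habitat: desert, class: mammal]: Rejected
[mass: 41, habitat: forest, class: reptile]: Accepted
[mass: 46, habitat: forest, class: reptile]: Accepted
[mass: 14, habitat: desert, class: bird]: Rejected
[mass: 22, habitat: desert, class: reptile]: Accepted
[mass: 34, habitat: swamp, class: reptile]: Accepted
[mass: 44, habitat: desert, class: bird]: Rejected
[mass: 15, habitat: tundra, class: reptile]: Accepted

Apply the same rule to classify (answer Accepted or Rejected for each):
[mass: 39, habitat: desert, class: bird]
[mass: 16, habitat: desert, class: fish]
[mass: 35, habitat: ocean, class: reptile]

Rejected, Rejected, Accepted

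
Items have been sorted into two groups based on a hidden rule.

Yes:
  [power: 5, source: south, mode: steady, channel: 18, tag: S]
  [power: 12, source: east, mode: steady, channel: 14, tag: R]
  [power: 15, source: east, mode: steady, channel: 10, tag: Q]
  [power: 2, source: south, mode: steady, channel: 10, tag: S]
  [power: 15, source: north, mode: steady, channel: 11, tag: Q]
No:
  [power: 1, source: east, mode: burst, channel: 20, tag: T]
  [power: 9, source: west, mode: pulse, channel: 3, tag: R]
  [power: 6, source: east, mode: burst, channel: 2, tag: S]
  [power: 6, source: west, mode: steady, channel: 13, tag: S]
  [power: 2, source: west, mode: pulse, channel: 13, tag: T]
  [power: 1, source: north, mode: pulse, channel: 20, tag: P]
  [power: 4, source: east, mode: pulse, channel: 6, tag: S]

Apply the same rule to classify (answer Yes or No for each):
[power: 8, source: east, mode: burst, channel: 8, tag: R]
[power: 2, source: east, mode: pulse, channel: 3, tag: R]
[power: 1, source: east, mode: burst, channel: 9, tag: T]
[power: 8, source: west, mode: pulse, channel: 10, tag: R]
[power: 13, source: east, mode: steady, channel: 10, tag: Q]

Rule: mode is steady AND power ≠ 6. This holds for each 'Yes' example and fails for each 'No' one.

No, No, No, No, Yes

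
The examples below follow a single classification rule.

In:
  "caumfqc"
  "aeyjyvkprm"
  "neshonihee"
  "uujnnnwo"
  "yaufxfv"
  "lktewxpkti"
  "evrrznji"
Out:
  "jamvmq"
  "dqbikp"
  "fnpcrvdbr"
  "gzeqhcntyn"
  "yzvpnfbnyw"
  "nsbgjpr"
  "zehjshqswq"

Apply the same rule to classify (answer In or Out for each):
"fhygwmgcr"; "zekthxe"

All 'In' examples share one property — has ≥ 2 vowels — and every 'Out' example lacks it.
Out: "fhygwmgcr", since 0 vowels. In: "zekthxe", since 2 vowels.

Out, In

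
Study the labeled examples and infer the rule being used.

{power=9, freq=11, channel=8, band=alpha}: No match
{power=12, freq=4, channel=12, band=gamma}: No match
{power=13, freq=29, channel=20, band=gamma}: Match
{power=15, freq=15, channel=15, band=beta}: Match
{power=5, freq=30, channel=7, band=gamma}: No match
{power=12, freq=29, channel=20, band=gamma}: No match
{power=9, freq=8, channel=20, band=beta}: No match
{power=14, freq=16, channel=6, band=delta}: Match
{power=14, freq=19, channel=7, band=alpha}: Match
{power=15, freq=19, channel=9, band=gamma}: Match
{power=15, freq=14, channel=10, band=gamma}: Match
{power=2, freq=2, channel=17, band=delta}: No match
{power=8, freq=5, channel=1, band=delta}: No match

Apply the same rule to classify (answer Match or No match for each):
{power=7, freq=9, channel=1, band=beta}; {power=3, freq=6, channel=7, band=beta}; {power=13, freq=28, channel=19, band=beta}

The distinguishing property — power ≥ 13 — holds for all the 'Match' cases and none of the 'No match' cases.

No match, No match, Match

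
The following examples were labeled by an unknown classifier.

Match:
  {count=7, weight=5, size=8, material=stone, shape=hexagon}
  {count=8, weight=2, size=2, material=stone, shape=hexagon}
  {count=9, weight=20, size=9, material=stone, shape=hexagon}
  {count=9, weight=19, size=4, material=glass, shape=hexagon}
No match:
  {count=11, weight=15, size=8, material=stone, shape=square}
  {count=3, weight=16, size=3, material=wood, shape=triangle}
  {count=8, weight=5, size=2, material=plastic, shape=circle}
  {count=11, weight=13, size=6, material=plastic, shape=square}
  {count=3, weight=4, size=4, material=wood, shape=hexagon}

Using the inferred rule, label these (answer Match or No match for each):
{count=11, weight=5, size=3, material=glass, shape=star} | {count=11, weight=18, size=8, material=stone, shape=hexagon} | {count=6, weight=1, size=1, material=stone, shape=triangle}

'Match' ⟺ shape is hexagon AND count ≥ 7.
No match: {count=11, weight=5, size=3, material=glass, shape=star}, since shape is star, count = 11.
Match: {count=11, weight=18, size=8, material=stone, shape=hexagon}, since shape is hexagon, count = 11.
No match: {count=6, weight=1, size=1, material=stone, shape=triangle}, since shape is triangle, count = 6.

No match, Match, No match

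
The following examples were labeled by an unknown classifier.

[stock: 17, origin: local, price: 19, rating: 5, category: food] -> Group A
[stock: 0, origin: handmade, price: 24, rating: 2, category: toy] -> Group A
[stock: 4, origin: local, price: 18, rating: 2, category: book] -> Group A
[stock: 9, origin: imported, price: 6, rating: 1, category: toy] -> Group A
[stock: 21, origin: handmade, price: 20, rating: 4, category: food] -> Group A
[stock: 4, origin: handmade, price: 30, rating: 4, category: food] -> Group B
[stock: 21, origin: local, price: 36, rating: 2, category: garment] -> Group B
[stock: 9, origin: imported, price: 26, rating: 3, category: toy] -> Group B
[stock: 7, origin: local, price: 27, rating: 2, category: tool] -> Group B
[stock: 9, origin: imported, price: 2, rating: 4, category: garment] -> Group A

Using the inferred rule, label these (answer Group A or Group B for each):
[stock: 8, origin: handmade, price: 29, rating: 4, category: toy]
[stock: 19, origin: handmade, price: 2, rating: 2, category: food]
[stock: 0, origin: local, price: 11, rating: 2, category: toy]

'Group A' ⟺ price ≤ 24.
[stock: 8, origin: handmade, price: 29, rating: 4, category: toy] — price = 29, hence Group B. [stock: 19, origin: handmade, price: 2, rating: 2, category: food] — price = 2, hence Group A. [stock: 0, origin: local, price: 11, rating: 2, category: toy] — price = 11, hence Group A.

Group B, Group A, Group A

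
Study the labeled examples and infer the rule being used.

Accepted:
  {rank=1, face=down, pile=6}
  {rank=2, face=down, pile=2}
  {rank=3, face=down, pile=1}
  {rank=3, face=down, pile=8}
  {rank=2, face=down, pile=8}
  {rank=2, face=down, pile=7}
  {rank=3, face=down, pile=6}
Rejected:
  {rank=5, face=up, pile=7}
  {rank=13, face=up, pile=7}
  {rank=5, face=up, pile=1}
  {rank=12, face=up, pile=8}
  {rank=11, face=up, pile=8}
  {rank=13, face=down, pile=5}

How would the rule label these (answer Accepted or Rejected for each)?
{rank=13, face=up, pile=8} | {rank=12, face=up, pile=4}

Rejected, Rejected

Rule: rank ≤ 3. This holds for each 'Accepted' example and fails for each 'Rejected' one.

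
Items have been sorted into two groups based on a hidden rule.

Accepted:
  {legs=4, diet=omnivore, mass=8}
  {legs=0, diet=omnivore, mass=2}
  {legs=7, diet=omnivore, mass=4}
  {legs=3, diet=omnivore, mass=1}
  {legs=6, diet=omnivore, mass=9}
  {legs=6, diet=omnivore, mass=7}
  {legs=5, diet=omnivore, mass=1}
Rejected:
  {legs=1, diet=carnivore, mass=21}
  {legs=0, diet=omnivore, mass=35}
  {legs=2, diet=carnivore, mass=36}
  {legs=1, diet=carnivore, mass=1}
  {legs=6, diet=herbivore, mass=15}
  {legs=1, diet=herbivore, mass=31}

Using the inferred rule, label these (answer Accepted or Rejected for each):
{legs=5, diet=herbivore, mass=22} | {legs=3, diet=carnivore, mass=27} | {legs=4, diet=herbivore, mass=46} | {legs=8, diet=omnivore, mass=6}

Rejected, Rejected, Rejected, Accepted

The common property of the 'Accepted' items is: diet is omnivore AND mass ≤ 9. No 'Rejected' item has it.
Rejected: {legs=5, diet=herbivore, mass=22}, since diet is herbivore, mass = 22. Rejected: {legs=3, diet=carnivore, mass=27}, since diet is carnivore, mass = 27. Rejected: {legs=4, diet=herbivore, mass=46}, since diet is herbivore, mass = 46. Accepted: {legs=8, diet=omnivore, mass=6}, since diet is omnivore, mass = 6.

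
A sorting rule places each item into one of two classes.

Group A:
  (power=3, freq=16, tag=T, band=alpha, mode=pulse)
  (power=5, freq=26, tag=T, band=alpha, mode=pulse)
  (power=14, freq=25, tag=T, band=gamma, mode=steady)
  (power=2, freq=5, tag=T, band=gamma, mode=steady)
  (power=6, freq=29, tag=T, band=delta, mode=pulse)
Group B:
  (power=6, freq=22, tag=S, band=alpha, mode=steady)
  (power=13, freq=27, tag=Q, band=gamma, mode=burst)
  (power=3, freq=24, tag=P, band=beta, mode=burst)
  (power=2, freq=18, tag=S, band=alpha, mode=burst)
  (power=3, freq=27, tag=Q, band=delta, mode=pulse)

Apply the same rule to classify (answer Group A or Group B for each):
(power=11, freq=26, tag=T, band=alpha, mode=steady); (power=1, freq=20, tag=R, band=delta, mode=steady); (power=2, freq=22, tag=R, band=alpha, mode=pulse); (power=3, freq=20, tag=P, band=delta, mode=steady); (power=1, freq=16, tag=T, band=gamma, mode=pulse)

Rule: tag is T. This holds for each 'Group A' example and fails for each 'Group B' one.
(power=11, freq=26, tag=T, band=alpha, mode=steady) — tag is T, hence Group A. (power=1, freq=20, tag=R, band=delta, mode=steady) — tag is R, hence Group B. (power=2, freq=22, tag=R, band=alpha, mode=pulse) — tag is R, hence Group B. (power=3, freq=20, tag=P, band=delta, mode=steady) — tag is P, hence Group B. (power=1, freq=16, tag=T, band=gamma, mode=pulse) — tag is T, hence Group A.

Group A, Group B, Group B, Group B, Group A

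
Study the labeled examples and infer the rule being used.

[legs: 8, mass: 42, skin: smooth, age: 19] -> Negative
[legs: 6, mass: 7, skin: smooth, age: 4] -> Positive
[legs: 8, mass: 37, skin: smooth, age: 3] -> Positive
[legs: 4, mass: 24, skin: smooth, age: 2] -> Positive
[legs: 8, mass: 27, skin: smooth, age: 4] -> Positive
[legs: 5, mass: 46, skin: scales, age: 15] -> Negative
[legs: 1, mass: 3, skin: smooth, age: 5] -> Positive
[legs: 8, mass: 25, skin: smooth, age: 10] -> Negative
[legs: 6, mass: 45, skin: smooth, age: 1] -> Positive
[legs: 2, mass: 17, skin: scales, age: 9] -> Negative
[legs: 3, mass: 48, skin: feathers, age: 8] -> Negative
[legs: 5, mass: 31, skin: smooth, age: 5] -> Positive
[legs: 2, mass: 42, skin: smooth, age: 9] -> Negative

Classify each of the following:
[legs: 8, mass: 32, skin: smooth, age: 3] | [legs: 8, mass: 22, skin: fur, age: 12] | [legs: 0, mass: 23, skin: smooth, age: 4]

Positive, Negative, Positive

One predicate separates the groups cleanly: age ≤ 5.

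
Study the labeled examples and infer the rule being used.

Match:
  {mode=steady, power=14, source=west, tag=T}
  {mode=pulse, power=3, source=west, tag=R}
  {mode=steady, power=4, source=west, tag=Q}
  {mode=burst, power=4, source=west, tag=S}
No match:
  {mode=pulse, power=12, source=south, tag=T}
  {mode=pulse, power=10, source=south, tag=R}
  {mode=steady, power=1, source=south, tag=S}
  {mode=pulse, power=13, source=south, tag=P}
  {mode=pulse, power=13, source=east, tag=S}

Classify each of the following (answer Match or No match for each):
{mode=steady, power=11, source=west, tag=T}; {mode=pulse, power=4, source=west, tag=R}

Match, Match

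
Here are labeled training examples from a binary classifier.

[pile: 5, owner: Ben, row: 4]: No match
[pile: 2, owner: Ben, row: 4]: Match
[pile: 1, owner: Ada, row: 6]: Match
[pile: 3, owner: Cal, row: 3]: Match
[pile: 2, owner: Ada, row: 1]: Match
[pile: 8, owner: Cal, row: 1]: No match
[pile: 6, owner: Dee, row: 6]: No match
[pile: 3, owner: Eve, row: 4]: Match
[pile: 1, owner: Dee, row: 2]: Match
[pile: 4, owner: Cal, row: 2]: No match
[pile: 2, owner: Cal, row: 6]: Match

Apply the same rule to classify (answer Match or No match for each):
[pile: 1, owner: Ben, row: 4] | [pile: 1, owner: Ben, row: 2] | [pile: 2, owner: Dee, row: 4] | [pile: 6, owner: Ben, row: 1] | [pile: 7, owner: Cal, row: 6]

The distinguishing property — pile ≤ 3 — holds for all the 'Match' cases and none of the 'No match' cases.
[pile: 1, owner: Ben, row: 4] — pile = 1, hence Match.
[pile: 1, owner: Ben, row: 2] — pile = 1, hence Match.
[pile: 2, owner: Dee, row: 4] — pile = 2, hence Match.
[pile: 6, owner: Ben, row: 1] — pile = 6, hence No match.
[pile: 7, owner: Cal, row: 6] — pile = 7, hence No match.

Match, Match, Match, No match, No match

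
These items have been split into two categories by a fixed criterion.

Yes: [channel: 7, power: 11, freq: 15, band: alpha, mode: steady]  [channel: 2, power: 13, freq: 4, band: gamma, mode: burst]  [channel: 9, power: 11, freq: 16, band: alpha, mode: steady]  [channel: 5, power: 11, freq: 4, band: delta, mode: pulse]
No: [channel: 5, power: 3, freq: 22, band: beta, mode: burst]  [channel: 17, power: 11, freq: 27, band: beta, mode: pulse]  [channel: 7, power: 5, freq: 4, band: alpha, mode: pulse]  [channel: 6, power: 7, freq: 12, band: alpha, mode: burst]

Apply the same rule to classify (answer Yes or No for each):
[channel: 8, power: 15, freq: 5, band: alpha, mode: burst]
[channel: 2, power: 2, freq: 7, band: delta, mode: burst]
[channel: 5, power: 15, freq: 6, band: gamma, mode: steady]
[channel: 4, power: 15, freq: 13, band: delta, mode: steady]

Every 'Yes' example satisfies: freq ≤ 16 AND power ≥ 11. None of the 'No' examples do.

Yes, No, Yes, Yes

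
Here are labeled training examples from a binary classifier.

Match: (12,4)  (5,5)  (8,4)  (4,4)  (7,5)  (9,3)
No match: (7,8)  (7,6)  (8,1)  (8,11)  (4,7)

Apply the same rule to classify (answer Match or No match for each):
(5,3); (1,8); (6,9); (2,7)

Match, No match, No match, No match

The pattern is that an item is 'Match' exactly when: sum is even.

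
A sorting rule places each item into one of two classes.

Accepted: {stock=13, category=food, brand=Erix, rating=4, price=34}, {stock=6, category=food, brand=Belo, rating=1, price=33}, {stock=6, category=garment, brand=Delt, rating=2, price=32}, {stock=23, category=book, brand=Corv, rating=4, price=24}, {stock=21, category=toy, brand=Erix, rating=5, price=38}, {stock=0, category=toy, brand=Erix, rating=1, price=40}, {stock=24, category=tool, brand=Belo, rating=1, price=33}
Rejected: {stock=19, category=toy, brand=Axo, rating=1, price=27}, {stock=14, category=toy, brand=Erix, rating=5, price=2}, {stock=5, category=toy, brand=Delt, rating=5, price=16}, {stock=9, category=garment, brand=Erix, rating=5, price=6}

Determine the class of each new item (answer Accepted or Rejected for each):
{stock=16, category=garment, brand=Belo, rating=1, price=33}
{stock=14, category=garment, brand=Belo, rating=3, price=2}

Accepted, Rejected

The simplest hypothesis consistent with all the labels is: brand is Corv OR price ≥ 32.
Accepted: {stock=16, category=garment, brand=Belo, rating=1, price=33}, since brand is Belo, price = 33.
Rejected: {stock=14, category=garment, brand=Belo, rating=3, price=2}, since brand is Belo, price = 2.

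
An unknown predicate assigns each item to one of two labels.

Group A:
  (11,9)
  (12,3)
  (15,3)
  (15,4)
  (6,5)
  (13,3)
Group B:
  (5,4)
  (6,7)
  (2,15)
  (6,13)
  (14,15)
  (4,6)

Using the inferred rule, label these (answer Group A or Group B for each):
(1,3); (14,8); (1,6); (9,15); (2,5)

Group B, Group A, Group B, Group B, Group B

The distinguishing property — first > second AND sum ≥ 10 — holds for all the 'Group A' cases and none of the 'Group B' cases.
(1,3): 1 < 3, 1+3 = 4, doesn't match → Group B.
(14,8): 14 > 8, 14+8 = 22, checks out → Group A.
(1,6): 1 < 6, 1+6 = 7, doesn't match → Group B.
(9,15): 9 < 15, 9+15 = 24, doesn't match → Group B.
(2,5): 2 < 5, 2+5 = 7, doesn't match → Group B.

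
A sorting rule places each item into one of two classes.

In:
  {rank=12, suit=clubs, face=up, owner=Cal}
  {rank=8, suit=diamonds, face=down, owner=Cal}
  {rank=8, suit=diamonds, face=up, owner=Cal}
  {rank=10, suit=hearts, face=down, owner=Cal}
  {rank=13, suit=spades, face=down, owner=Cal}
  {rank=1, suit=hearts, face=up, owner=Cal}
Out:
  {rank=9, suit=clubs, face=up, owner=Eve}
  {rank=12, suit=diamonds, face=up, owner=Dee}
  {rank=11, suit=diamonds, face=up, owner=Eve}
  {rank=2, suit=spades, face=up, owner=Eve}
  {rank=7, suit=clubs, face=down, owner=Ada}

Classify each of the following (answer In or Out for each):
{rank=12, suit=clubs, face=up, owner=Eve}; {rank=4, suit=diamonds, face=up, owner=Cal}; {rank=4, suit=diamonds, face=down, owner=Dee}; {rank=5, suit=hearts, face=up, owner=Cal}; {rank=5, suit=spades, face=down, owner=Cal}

The classifier is using: owner is Cal.
{rank=12, suit=clubs, face=up, owner=Eve}: owner is Eve, does not pass → Out. {rank=4, suit=diamonds, face=up, owner=Cal}: owner is Cal, has this property → In. {rank=4, suit=diamonds, face=down, owner=Dee}: owner is Dee, does not pass → Out. {rank=5, suit=hearts, face=up, owner=Cal}: owner is Cal, has this property → In. {rank=5, suit=spades, face=down, owner=Cal}: owner is Cal, has this property → In.

Out, In, Out, In, In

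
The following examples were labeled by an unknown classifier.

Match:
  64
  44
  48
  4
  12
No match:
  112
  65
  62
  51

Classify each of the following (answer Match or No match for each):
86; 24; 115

The rule appears to be: multiple of 4 AND at most 64.
86 → 86 = 4·21 + 2, 86 > 64 → No match.
24 → 24 = 4·6, 24 ≤ 64 → Match.
115 → 115 = 4·28 + 3, 115 > 64 → No match.

No match, Match, No match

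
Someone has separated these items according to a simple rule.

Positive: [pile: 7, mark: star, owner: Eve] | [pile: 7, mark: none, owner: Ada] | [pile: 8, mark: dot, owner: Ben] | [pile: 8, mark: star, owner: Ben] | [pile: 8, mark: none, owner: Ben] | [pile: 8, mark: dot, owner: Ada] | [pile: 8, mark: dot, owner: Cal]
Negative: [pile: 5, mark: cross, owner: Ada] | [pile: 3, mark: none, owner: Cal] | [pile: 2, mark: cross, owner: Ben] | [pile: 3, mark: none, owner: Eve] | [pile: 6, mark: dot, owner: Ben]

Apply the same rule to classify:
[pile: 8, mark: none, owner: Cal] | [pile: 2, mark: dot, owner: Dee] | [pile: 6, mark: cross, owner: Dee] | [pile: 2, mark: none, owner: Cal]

Positive, Negative, Negative, Negative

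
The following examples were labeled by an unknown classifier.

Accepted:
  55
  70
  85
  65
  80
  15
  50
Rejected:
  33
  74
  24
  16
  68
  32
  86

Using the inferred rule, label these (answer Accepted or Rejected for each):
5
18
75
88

Accepted, Rejected, Accepted, Rejected

All 'Accepted' examples share one property — multiple of 5 — and every 'Rejected' example lacks it.
5 — 5 = 5·1, hence Accepted. 18 — 18 = 5·3 + 3, hence Rejected. 75 — 75 = 5·15, hence Accepted. 88 — 88 = 5·17 + 3, hence Rejected.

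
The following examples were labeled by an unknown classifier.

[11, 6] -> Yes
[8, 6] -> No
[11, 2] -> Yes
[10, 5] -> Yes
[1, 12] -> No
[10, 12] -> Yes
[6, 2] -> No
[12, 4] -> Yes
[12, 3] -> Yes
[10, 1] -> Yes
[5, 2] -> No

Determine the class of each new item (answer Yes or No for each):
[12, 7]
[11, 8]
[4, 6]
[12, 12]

Yes, Yes, No, Yes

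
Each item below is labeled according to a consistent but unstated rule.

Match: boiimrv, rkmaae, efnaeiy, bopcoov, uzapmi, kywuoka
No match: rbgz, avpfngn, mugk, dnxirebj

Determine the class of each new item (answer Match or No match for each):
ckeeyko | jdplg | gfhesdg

The simplest hypothesis consistent with all the labels is: has ≥ 3 vowels.
ckeeyko: 3 vowels, matches → Match.
jdplg: 0 vowels, does not satisfy this → No match.
gfhesdg: 1 vowel, does not satisfy this → No match.

Match, No match, No match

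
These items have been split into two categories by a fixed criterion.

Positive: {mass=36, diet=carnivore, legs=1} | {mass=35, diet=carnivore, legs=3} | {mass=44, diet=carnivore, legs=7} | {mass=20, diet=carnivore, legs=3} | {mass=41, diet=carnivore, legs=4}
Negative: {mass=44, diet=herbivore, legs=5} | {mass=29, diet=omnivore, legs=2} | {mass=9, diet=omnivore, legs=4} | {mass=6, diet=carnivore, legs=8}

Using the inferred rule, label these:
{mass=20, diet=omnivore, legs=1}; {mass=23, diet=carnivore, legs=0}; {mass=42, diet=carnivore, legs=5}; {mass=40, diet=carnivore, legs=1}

Every 'Positive' example satisfies: diet is carnivore AND legs ≤ 7. None of the 'Negative' examples do.
Negative: {mass=20, diet=omnivore, legs=1}, since diet is omnivore, legs = 1.
Positive: {mass=23, diet=carnivore, legs=0}, since diet is carnivore, legs = 0.
Positive: {mass=42, diet=carnivore, legs=5}, since diet is carnivore, legs = 5.
Positive: {mass=40, diet=carnivore, legs=1}, since diet is carnivore, legs = 1.

Negative, Positive, Positive, Positive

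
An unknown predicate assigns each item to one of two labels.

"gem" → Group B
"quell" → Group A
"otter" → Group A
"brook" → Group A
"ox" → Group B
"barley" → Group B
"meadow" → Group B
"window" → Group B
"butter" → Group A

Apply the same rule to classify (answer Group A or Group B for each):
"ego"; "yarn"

Group B, Group B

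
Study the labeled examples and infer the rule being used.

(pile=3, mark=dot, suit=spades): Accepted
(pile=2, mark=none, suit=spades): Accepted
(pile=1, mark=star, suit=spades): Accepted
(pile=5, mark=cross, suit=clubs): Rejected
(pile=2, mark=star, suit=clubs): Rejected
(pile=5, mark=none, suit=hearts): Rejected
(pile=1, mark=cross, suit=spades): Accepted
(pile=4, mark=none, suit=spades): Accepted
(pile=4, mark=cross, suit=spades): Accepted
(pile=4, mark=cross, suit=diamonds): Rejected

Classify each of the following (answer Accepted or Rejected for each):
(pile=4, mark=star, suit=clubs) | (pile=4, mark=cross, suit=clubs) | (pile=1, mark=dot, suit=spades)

Comparing the two groups points to one rule — suit is spades.
(pile=4, mark=star, suit=clubs) → suit is clubs → Rejected. (pile=4, mark=cross, suit=clubs) → suit is clubs → Rejected. (pile=1, mark=dot, suit=spades) → suit is spades → Accepted.

Rejected, Rejected, Accepted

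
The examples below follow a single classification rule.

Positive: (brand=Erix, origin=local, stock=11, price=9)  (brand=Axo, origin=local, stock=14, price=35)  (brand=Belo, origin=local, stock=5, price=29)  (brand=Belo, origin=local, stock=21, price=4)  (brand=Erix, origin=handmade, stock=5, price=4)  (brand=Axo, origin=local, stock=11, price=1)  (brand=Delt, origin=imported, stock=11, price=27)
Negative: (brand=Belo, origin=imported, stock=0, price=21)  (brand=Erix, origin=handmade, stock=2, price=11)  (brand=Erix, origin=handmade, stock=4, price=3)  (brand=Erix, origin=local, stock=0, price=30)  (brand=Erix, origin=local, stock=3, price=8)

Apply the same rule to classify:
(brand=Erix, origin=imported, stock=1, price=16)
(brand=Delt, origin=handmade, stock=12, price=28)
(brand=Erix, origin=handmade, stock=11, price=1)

Negative, Positive, Positive

The distinguishing property — stock ≥ 5 — holds for all the 'Positive' cases and none of the 'Negative' cases.
(brand=Erix, origin=imported, stock=1, price=16) — stock = 1, hence Negative.
(brand=Delt, origin=handmade, stock=12, price=28) — stock = 12, hence Positive.
(brand=Erix, origin=handmade, stock=11, price=1) — stock = 11, hence Positive.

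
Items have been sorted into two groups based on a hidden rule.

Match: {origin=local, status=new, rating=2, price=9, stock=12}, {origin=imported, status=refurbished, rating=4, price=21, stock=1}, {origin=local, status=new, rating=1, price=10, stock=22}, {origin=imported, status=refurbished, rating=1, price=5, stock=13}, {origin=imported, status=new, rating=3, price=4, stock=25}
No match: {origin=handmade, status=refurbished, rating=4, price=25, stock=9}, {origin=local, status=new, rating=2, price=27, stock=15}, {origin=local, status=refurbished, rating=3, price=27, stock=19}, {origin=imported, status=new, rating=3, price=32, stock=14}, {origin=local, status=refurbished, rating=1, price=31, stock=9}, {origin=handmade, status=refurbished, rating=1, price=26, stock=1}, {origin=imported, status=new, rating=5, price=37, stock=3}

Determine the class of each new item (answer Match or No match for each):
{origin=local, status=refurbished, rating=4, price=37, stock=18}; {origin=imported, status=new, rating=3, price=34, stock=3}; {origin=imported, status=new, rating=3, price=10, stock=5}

No match, No match, Match

The pattern is that an item is 'Match' exactly when: price ≤ 21.
No match: {origin=local, status=refurbished, rating=4, price=37, stock=18}, since price = 37. No match: {origin=imported, status=new, rating=3, price=34, stock=3}, since price = 34. Match: {origin=imported, status=new, rating=3, price=10, stock=5}, since price = 10.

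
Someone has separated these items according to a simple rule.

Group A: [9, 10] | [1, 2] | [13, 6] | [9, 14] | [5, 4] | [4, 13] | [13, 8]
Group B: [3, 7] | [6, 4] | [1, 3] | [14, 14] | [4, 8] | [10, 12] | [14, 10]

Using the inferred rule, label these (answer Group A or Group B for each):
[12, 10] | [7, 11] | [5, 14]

Every 'Group A' example satisfies: sum is odd. None of the 'Group B' examples do.
[12, 10]: Group B (12+10 = 22).
[7, 11]: Group B (7+11 = 18).
[5, 14]: Group A (5+14 = 19).

Group B, Group B, Group A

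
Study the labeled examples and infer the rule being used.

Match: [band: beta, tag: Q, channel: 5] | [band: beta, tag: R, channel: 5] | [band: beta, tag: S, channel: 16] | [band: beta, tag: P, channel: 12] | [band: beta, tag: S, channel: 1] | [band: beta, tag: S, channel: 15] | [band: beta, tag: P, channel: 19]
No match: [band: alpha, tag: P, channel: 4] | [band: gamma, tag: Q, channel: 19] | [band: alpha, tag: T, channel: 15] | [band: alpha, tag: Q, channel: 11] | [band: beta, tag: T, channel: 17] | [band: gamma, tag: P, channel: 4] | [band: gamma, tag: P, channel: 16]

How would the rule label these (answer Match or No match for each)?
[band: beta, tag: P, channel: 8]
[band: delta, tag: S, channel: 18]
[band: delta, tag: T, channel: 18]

Match, No match, No match

The distinguishing property — band is beta AND channel ≠ 17 — holds for all the 'Match' cases and none of the 'No match' cases.
[band: beta, tag: P, channel: 8]: band is beta, channel = 8, has this property → Match.
[band: delta, tag: S, channel: 18]: band is delta, channel = 18, fails the rule → No match.
[band: delta, tag: T, channel: 18]: band is delta, channel = 18, fails the rule → No match.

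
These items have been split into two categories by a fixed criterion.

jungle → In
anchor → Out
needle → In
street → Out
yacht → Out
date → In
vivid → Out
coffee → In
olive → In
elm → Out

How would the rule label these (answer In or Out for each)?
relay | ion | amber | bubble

Out, Out, Out, In

One predicate separates the groups cleanly: ends with 'e'.
relay — ends with 'y', hence Out. ion — ends with 'n', hence Out. amber — ends with 'r', hence Out. bubble — ends with 'e', hence In.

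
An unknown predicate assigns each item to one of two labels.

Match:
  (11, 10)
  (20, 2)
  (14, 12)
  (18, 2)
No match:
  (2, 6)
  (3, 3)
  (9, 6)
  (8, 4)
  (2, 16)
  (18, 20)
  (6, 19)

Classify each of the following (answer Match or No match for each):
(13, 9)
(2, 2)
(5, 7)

Match, No match, No match

The classifier is using: first > second AND sum ≥ 18.
(13, 9) — 13 > 9, 13+9 = 22, hence Match. (2, 2) — 2 = 2, 2+2 = 4, hence No match. (5, 7) — 5 < 7, 5+7 = 12, hence No match.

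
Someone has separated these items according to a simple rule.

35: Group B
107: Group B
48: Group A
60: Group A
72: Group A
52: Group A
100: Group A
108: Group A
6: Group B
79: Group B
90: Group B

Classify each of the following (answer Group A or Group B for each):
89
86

Checking candidate rules against both groups, what survives is: multiple of 4.
89 → 89 = 4·22 + 1 → Group B.
86 → 86 = 4·21 + 2 → Group B.

Group B, Group B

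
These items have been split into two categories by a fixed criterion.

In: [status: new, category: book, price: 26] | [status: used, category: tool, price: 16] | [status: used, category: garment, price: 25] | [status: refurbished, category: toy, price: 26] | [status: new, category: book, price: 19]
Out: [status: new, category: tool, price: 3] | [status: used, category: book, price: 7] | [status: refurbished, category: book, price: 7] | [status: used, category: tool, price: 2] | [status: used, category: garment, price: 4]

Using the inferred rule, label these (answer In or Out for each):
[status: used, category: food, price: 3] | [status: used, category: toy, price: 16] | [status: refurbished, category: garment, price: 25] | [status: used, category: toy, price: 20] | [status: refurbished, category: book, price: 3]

Every 'In' example satisfies: price ≥ 16. None of the 'Out' examples do.

Out, In, In, In, Out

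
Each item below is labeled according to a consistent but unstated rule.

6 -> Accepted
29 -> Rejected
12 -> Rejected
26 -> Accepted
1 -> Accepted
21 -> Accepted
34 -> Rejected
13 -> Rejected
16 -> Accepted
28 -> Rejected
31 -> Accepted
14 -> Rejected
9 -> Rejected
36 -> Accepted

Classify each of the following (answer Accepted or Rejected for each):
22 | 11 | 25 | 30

Rejected, Accepted, Rejected, Rejected

The rule appears to be: ≡ 1 (mod 5).
22: 22 mod 5 = 2, doesn't qualify → Rejected. 11: 11 mod 5 = 1, qualifies → Accepted. 25: 25 mod 5 = 0, doesn't qualify → Rejected. 30: 30 mod 5 = 0, doesn't qualify → Rejected.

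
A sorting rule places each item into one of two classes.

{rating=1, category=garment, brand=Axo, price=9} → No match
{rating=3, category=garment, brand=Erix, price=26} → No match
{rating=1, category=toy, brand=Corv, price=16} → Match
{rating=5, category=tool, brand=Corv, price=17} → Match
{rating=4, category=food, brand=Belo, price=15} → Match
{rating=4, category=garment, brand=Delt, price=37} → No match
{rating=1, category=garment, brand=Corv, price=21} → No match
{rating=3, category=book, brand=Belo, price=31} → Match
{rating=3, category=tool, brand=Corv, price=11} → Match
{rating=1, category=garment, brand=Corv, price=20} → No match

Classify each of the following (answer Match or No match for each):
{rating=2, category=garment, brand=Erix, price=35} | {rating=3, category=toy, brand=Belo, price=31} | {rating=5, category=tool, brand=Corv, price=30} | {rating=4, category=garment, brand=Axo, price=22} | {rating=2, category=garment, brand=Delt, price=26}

No match, Match, Match, No match, No match

A rule that fits every label: category is not garment — true of each 'Match' example, false of each 'No match' one.
{rating=2, category=garment, brand=Erix, price=35}: category is garment — doesn't match, so No match. {rating=3, category=toy, brand=Belo, price=31}: category is toy — satisfies this, so Match. {rating=5, category=tool, brand=Corv, price=30}: category is tool — satisfies this, so Match. {rating=4, category=garment, brand=Axo, price=22}: category is garment — doesn't match, so No match. {rating=2, category=garment, brand=Delt, price=26}: category is garment — doesn't match, so No match.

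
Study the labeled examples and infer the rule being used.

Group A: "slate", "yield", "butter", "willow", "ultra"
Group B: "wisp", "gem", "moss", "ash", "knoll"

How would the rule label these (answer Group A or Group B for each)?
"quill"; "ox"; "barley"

Group A, Group B, Group A

Rule: has ≥ 2 vowels. This holds for each 'Group A' example and fails for each 'Group B' one.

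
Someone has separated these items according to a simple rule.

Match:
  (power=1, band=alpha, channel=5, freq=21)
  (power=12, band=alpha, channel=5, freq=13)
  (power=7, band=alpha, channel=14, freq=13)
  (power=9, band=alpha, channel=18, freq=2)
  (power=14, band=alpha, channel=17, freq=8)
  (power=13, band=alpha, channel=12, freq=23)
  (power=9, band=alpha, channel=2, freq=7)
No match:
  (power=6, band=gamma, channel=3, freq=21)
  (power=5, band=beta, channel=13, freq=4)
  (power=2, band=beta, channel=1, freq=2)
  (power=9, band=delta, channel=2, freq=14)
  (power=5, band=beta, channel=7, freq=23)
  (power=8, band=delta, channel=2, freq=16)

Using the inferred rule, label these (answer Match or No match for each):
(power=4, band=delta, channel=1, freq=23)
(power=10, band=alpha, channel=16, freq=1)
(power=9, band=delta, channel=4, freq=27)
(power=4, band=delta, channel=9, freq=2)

No match, Match, No match, No match

All 'Match' examples share one property — band is alpha — and every 'No match' example lacks it.
(power=4, band=delta, channel=1, freq=23): band is delta, doesn't match → No match. (power=10, band=alpha, channel=16, freq=1): band is alpha, fits → Match. (power=9, band=delta, channel=4, freq=27): band is delta, doesn't match → No match. (power=4, band=delta, channel=9, freq=2): band is delta, doesn't match → No match.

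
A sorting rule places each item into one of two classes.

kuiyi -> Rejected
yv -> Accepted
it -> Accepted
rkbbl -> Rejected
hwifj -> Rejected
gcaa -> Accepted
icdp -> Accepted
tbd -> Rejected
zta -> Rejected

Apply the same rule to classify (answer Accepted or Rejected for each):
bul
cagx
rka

'Accepted' ⟺ even length.
bul: Rejected (length 3).
cagx: Accepted (length 4).
rka: Rejected (length 3).

Rejected, Accepted, Rejected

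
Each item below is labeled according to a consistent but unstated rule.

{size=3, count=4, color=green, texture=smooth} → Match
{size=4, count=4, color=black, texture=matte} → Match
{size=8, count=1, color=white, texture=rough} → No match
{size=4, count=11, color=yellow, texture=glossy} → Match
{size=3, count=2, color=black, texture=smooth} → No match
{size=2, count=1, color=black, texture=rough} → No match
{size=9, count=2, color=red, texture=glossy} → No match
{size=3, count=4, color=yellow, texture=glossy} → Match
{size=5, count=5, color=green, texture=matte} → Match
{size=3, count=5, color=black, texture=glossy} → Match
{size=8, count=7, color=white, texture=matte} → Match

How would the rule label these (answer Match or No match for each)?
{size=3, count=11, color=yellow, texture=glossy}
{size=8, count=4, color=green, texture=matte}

Match, Match

A rule that fits every label: count ≥ 4 — true of each 'Match' example, false of each 'No match' one.
Match: {size=3, count=11, color=yellow, texture=glossy}, since count = 11.
Match: {size=8, count=4, color=green, texture=matte}, since count = 4.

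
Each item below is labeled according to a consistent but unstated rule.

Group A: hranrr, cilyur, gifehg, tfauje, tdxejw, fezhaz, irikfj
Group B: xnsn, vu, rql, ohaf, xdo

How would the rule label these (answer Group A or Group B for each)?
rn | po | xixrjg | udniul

Group B, Group B, Group A, Group A

The classifier is using: length 6.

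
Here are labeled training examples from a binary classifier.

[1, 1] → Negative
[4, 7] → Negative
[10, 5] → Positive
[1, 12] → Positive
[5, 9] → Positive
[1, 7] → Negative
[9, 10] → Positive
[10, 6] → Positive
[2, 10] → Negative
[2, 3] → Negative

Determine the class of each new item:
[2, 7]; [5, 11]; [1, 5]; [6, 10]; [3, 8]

A rule that fits every label: sum ≥ 13 — true of each 'Positive' example, false of each 'Negative' one.

Negative, Positive, Negative, Positive, Negative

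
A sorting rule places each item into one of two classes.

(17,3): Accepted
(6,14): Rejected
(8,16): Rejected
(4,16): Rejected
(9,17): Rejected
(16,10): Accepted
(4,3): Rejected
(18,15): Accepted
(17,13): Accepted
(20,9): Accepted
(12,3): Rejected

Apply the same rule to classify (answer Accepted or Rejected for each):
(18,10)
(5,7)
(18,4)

'Accepted' ⟺ first ≥ 13.

Accepted, Rejected, Accepted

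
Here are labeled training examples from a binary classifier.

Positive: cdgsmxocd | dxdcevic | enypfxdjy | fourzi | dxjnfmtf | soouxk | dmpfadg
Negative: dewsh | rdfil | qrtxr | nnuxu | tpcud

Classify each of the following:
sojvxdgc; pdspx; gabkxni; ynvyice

Positive, Negative, Positive, Positive

The classifier is using: length ≥ 6.
sojvxdgc — length 8, hence Positive. pdspx — length 5, hence Negative. gabkxni — length 7, hence Positive. ynvyice — length 7, hence Positive.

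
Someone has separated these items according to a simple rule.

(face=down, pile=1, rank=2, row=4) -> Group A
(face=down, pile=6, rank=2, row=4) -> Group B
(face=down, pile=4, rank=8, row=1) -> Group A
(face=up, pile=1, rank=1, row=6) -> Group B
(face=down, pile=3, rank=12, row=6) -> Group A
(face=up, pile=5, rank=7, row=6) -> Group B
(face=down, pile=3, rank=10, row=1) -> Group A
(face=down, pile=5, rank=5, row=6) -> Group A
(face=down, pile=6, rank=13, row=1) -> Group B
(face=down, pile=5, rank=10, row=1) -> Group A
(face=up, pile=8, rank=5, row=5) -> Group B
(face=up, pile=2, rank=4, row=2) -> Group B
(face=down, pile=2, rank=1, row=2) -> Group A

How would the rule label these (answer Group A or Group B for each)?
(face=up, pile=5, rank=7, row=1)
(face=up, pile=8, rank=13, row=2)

The common property of the 'Group A' items is: face is down AND pile ≤ 5. No 'Group B' item has it.
Group B: (face=up, pile=5, rank=7, row=1), since face is up, pile = 5.
Group B: (face=up, pile=8, rank=13, row=2), since face is up, pile = 8.

Group B, Group B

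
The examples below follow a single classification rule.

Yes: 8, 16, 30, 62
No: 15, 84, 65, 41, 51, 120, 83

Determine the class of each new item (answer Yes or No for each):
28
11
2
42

Yes, No, Yes, Yes

A rule that fits every label: even AND at most 62 — true of each 'Yes' example, false of each 'No' one.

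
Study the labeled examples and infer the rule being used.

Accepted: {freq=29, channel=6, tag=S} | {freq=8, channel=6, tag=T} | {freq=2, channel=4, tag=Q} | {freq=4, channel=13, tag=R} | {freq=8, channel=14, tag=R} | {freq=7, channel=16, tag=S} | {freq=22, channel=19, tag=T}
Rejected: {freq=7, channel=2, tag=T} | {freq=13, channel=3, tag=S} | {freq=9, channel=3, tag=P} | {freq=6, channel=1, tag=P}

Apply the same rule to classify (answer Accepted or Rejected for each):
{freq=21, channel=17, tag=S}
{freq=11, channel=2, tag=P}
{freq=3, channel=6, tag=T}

The classifier is using: channel ≥ 4.
{freq=21, channel=17, tag=S}: channel = 17, has this property → Accepted.
{freq=11, channel=2, tag=P}: channel = 2, does not fit → Rejected.
{freq=3, channel=6, tag=T}: channel = 6, has this property → Accepted.

Accepted, Rejected, Accepted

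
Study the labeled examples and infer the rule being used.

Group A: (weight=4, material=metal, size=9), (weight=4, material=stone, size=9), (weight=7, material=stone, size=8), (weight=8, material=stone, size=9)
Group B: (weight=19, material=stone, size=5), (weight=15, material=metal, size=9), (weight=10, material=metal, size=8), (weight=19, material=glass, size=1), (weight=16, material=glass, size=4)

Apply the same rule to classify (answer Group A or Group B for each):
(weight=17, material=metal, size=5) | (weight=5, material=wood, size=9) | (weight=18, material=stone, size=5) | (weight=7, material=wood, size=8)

Group B, Group A, Group B, Group A

Every 'Group A' example satisfies: weight ≤ 8. None of the 'Group B' examples do.
(weight=17, material=metal, size=5): weight = 17, does not pass → Group B. (weight=5, material=wood, size=9): weight = 5, qualifies → Group A. (weight=18, material=stone, size=5): weight = 18, does not pass → Group B. (weight=7, material=wood, size=8): weight = 7, qualifies → Group A.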